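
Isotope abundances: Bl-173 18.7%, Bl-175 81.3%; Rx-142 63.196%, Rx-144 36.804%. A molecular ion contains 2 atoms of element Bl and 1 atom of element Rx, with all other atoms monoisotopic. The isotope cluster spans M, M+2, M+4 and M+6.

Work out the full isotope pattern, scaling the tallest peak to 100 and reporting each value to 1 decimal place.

4.2 : 38.7 : 100.0 : 45.9

Element Bl pattern (n=2): 0.034969 : 0.304062 : 0.660969
Element Rx pattern (n=1): 0.63196 : 0.36804
Convolve the two distributions (both contribute in 2-u steps):
  M: 0.034969×0.63196 = 0.022099
  M+2: 0.034969×0.36804 + 0.304062×0.63196 = 0.205025
  M+4: 0.304062×0.36804 + 0.660969×0.63196 = 0.529613
  M+6: 0.660969×0.36804 = 0.243263
Scale to base peak (0.529613) = 100: 4.2 : 38.7 : 100.0 : 45.9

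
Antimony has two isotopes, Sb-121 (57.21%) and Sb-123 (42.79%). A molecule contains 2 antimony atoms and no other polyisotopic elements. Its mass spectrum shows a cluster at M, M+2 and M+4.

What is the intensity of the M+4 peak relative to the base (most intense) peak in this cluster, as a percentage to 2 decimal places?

37.40%

(0.5721 + 0.4279)^2 gives M 0.3273, M+2 0.4896, M+4 0.1831; the largest is M+2.
P(M+2) = C(2,1) × 0.5721^1 × 0.4279^1 = 2 × 0.5721 × 0.4279 = 0.489603 (base)
P(M+4) = C(2,2) × 0.5721^0 × 0.4279^2 = 1 × 1.0000 × 0.18309841 = 0.183098
Relative intensity = 0.183098 / 0.489603 × 100 = 37.40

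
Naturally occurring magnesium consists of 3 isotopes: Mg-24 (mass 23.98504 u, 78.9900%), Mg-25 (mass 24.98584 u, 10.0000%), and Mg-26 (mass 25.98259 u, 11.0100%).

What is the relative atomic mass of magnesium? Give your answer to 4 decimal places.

24.3051 u

Ar = Σ fᵢ·mᵢ = 0.789900 × 23.98504 + 0.100000 × 24.98584 + 0.110100 × 25.98259
= 18.945783 + 2.498584 + 2.860683 = 24.305050 u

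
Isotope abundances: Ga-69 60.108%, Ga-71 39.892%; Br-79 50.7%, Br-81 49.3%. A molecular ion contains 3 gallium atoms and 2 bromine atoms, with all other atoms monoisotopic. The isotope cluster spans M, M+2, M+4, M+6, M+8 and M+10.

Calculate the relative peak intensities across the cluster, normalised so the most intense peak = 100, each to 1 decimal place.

16.3 : 64.1 : 100.0 : 77.3 : 29.6 : 4.5

Gallium pattern (n=3): 0.2171685 : 0.432386 : 0.2869625 : 0.063483
Bromine pattern (n=2): 0.257049 : 0.499902 : 0.243049
Convolve the two distributions (both contribute in 2-u steps):
  M: 0.2171685×0.257049 = 0.055823
  M+2: 0.2171685×0.499902 + 0.432386×0.257049 = 0.219707
  M+4: 0.2171685×0.243049 + 0.432386×0.499902 + 0.2869625×0.257049 = 0.342697
  M+6: 0.432386×0.243049 + 0.2869625×0.499902 + 0.063483×0.257049 = 0.264862
  M+8: 0.2869625×0.243049 + 0.063483×0.499902 = 0.101481
  M+10: 0.063483×0.243049 = 0.015429
Scale to base peak (0.342697) = 100: 16.3 : 64.1 : 100.0 : 77.3 : 29.6 : 4.5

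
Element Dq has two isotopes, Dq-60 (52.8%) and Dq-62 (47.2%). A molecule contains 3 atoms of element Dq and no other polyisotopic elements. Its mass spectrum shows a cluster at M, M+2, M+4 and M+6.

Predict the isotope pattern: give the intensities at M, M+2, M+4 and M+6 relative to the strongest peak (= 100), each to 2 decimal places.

The 3 Dq atoms are independent, so intensities follow the terms of (0.528 + 0.472)^3.
P(M) = 0.528^3 = 0.147198
P(M+2) = 3 × 0.528^2 × 0.472^1 = 0.394758
P(M+4) = 3 × 0.528^1 × 0.472^2 = 0.352890
P(M+6) = 0.472^3 = 0.105154
The M+2 peak is largest (0.394758); scaling to 100 gives 37.29 : 100.00 : 89.39 : 26.64.

37.29 : 100.00 : 89.39 : 26.64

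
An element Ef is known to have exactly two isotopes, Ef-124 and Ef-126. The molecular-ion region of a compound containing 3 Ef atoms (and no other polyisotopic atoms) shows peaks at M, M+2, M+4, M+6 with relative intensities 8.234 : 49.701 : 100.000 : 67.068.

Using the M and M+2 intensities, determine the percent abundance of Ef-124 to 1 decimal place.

33.2%

Write p for the Ef-124 fraction. I(M+2)/I(M) = [C(3,1)·p^2·(1−p)] / p^3 = 3·(1−p)/p = 49.701/8.234 = 6.0361
(1−p)/p = 6.0361/3 = 2.0120  ⇒  p = 1/(1 + 2.0120) = 0.3320
Ef-124: 33.2%, Ef-126: 66.8%.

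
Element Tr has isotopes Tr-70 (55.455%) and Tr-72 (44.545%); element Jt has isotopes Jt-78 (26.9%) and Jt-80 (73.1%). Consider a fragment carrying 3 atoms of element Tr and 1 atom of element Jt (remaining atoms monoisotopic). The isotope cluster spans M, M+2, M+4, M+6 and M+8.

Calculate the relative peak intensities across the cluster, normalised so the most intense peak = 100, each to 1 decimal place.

Element Tr pattern (n=3): 0.17053838 : 0.41096197 : 0.33011092 : 0.08838873
Element Jt pattern (n=1): 0.2690 : 0.7310
Convolve the two distributions (both contribute in 2-u steps):
  M: 0.17053838×0.2690 = 0.045875
  M+2: 0.17053838×0.7310 + 0.41096197×0.2690 = 0.235212
  M+4: 0.41096197×0.7310 + 0.33011092×0.2690 = 0.389213
  M+6: 0.33011092×0.7310 + 0.08838873×0.2690 = 0.265088
  M+8: 0.08838873×0.7310 = 0.064612
Scale to base peak (0.389213) = 100: 11.8 : 60.4 : 100.0 : 68.1 : 16.6

11.8 : 60.4 : 100.0 : 68.1 : 16.6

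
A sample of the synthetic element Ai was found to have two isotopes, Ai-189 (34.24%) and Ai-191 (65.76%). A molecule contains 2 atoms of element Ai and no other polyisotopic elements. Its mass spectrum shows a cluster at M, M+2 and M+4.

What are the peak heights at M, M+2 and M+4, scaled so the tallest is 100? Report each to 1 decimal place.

Each Ai atom is independently Ai-189 (p = 0.3424) or Ai-191 (q = 0.6576); the cluster is the binomial expansion (p + q)^2.
P(M) = 0.3424^2 = 0.117238
P(M+2) = 2 × 0.3424^1 × 0.6576^1 = 0.450324
P(M+4) = 0.6576^2 = 0.432438
The M+2 peak is largest (0.450324); scaling to 100 gives 26.0 : 100.0 : 96.0.

26.0 : 100.0 : 96.0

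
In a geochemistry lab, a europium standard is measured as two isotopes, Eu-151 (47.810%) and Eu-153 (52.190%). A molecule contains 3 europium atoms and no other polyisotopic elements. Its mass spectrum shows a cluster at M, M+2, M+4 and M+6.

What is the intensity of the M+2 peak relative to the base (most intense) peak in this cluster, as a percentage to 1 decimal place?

(0.47810 + 0.52190)^3 gives M 0.1093, M+2 0.3579, M+4 0.3907, M+6 0.1422; the largest is M+4.
P(M+4) = C(3,2) × 0.47810^1 × 0.52190^2 = 3 × 0.4781 × 0.27237961 = 0.390674 (base)
P(M+2) = C(3,1) × 0.47810^2 × 0.52190^1 = 3 × 0.22857961 × 0.5219 = 0.357887
Relative intensity = 0.357887 / 0.390674 × 100 = 91.6

91.6%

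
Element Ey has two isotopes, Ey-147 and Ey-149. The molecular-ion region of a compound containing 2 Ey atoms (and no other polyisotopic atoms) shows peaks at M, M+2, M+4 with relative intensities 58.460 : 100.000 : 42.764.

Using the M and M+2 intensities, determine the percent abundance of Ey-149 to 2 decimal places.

46.10%

Let p = fractional abundance of Ey-147. I(M+2)/I(M) = [C(2,1)·p^1·(1−p)] / p^2 = 2·(1−p)/p = 100.000/58.460 = 1.7106
(1−p)/p = 1.7106/2 = 0.8553  ⇒  p = 1/(1 + 0.8553) = 0.5390
Ey-147: 53.90%, Ey-149: 46.10%.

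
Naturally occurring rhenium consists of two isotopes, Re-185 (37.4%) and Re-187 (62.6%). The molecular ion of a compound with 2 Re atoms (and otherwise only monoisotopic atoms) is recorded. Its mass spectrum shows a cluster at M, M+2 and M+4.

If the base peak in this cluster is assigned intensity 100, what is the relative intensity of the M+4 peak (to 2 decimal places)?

Term probabilities: M 0.1399, M+2 0.4682, M+4 0.3919. Base peak = M+2.
P(M+2) = C(2,1) × 0.374^1 × 0.626^1 = 2 × 0.3740 × 0.6260 = 0.468248 (base)
P(M+4) = C(2,2) × 0.374^0 × 0.626^2 = 1 × 1.0000 × 0.391876 = 0.391876
Relative intensity = 0.391876 / 0.468248 × 100 = 83.69

83.69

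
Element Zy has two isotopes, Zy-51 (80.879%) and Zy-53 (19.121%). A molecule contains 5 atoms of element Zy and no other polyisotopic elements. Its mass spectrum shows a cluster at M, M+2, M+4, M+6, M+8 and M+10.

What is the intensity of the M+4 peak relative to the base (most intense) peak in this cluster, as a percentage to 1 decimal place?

(0.80879 + 0.19121)^5 gives M 0.3461, M+2 0.4091, M+4 0.1934, M+6 0.0457, M+8 0.0054, M+10 0.0003; the largest is M+2.
P(M+2) = C(5,1) × 0.80879^4 × 0.19121^1 = 5 × 0.42790079 × 0.19121 = 0.409095 (base)
P(M+4) = C(5,2) × 0.80879^3 × 0.19121^2 = 10 × 0.52906291 × 0.03656126 = 0.193432
Relative intensity = 0.193432 / 0.409095 × 100 = 47.3

47.3%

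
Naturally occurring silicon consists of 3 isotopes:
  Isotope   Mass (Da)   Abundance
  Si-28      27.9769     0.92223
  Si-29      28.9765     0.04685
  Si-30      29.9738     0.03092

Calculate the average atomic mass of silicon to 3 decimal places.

28.085 Da

The abundance-weighted mean is 0.92223 × 27.9769 + 0.04685 × 28.9765 + 0.03092 × 29.9738
= 25.80114 + 1.35755 + 0.92679 = 28.08548 Da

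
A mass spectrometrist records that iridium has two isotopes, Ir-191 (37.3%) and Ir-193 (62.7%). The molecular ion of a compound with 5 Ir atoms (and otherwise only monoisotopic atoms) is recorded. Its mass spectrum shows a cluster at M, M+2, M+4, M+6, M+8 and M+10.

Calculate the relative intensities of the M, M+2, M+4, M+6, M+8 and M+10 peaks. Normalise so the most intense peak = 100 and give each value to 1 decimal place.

Each Ir atom is independently Ir-191 (p = 0.373) or Ir-193 (q = 0.627); the cluster is the binomial expansion (p + q)^5.
P(M) = 0.373^5 = 0.007220
P(M+2) = 5 × 0.373^4 × 0.627^1 = 0.060684
P(M+4) = 10 × 0.373^3 × 0.627^2 = 0.204015
P(M+6) = 10 × 0.373^2 × 0.627^3 = 0.342942
P(M+8) = 5 × 0.373^1 × 0.627^4 = 0.288237
P(M+10) = 0.627^5 = 0.096903
The M+6 peak is largest (0.342942); scaling to 100 gives 2.1 : 17.7 : 59.5 : 100.0 : 84.0 : 28.3.

2.1 : 17.7 : 59.5 : 100.0 : 84.0 : 28.3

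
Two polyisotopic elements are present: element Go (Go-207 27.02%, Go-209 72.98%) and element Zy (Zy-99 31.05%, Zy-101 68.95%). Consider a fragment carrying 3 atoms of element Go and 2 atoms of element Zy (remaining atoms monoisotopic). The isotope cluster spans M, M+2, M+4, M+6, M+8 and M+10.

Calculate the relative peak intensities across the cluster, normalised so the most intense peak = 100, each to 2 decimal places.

Element Go pattern (n=3): 0.01972677 : 0.1598438 : 0.43173208 : 0.38869735
Element Zy pattern (n=2): 0.09641025 : 0.4281795 : 0.47541025
Convolve the two distributions (both contribute in 2-u steps):
  M: 0.01972677×0.09641025 = 0.001902
  M+2: 0.01972677×0.4281795 + 0.1598438×0.09641025 = 0.023857
  M+4: 0.01972677×0.47541025 + 0.1598438×0.4281795 + 0.43173208×0.09641025 = 0.119444
  M+6: 0.1598438×0.47541025 + 0.43173208×0.4281795 + 0.38869735×0.09641025 = 0.298325
  M+8: 0.43173208×0.47541025 + 0.38869735×0.4281795 = 0.371682
  M+10: 0.38869735×0.47541025 = 0.184791
Scale to base peak (0.371682) = 100: 0.51 : 6.42 : 32.14 : 80.26 : 100.00 : 49.72

0.51 : 6.42 : 32.14 : 80.26 : 100.00 : 49.72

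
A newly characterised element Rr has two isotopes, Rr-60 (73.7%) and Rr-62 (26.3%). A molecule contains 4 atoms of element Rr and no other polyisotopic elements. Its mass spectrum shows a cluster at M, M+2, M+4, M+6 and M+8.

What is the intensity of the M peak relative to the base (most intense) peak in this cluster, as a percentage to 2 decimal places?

Term probabilities: M 0.2950, M+2 0.4211, M+4 0.2254, M+6 0.0536, M+8 0.0048. Base peak = M+2.
P(M+2) = C(4,1) × 0.737^3 × 0.263^1 = 4 × 0.40031555 × 0.2630 = 0.421132 (base)
P(M) = C(4,0) × 0.737^4 × 0.263^0 = 1 × 0.29503256 × 1.0000 = 0.295033
Relative intensity = 0.295033 / 0.421132 × 100 = 70.06

70.06%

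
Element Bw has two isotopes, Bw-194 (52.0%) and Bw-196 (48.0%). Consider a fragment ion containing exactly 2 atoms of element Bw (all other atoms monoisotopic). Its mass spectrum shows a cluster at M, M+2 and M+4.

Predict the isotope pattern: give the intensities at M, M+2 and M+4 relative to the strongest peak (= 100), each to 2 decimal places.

54.17 : 100.00 : 46.15

The 2 Bw atoms are independent, so intensities follow the terms of (0.520 + 0.480)^2.
P(M) = 0.520^2 = 0.270400
P(M+2) = 2 × 0.520^1 × 0.480^1 = 0.499200
P(M+4) = 0.480^2 = 0.230400
The M+2 peak is largest (0.499200); scaling to 100 gives 54.17 : 100.00 : 46.15.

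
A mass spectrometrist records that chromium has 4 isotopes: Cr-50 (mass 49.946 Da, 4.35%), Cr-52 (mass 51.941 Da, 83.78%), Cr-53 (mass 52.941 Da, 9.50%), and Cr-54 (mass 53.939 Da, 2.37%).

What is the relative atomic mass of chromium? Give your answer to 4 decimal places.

Average mass = Σ (abundance × isotope mass) = 0.0435 × 49.946 + 0.8378 × 51.941 + 0.0950 × 52.941 + 0.0237 × 53.939
= 2.17265 + 43.51617 + 5.02940 + 1.27835 = 51.99657 Da

51.9966 Da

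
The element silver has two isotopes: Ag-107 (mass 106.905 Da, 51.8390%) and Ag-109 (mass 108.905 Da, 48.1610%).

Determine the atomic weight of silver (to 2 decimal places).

107.87 Da

Average mass = Σ (abundance × isotope mass) = 0.518390 × 106.905 + 0.481610 × 108.905
= 55.4185 + 52.4497 = 107.8682 Da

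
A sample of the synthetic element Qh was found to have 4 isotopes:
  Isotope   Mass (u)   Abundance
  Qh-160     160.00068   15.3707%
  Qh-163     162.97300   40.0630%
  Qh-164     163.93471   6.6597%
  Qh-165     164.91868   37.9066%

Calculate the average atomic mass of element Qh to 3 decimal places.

163.318 u

Weight each isotope mass by its fractional abundance: 0.153707 × 160.00068 + 0.400630 × 162.97300 + 0.066597 × 163.93471 + 0.379066 × 164.91868
= 24.593225 + 65.291873 + 10.917560 + 62.515064 = 163.317722 u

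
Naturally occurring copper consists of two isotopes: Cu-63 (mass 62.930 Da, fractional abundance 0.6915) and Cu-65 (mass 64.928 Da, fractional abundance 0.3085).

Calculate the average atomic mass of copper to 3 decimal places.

63.546 Da

Average mass = Σ (abundance × isotope mass) = 0.6915 × 62.930 + 0.3085 × 64.928
= 43.5161 + 20.0303 = 63.5464 Da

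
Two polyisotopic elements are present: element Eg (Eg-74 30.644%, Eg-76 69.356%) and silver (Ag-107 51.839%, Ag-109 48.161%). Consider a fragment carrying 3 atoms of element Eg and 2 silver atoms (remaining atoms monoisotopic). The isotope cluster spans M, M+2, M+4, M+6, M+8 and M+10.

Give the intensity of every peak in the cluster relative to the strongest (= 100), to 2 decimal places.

2.17 : 18.80 : 62.70 : 100.00 : 75.65 : 21.75

Element Eg pattern (n=3): 0.02877639 : 0.19538724 : 0.44221634 : 0.33362003
Silver pattern (n=2): 0.26872819 : 0.49932362 : 0.23194819
Convolve the two distributions (both contribute in 2-u steps):
  M: 0.02877639×0.26872819 = 0.007733
  M+2: 0.02877639×0.49932362 + 0.19538724×0.26872819 = 0.066875
  M+4: 0.02877639×0.23194819 + 0.19538724×0.49932362 + 0.44221634×0.26872819 = 0.223072
  M+6: 0.19538724×0.23194819 + 0.44221634×0.49932362 + 0.33362003×0.26872819 = 0.355782
  M+8: 0.44221634×0.23194819 + 0.33362003×0.49932362 = 0.269156
  M+10: 0.33362003×0.23194819 = 0.077383
Scale to base peak (0.355782) = 100: 2.17 : 18.80 : 62.70 : 100.00 : 75.65 : 21.75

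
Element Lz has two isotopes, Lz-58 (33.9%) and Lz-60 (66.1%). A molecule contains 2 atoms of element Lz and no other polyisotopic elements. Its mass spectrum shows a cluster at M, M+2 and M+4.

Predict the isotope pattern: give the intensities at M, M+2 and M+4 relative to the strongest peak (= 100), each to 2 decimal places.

The 2 Lz atoms are independent, so intensities follow the terms of (0.339 + 0.661)^2.
P(M) = 0.339^2 = 0.114921
P(M+2) = 2 × 0.339^1 × 0.661^1 = 0.448158
P(M+4) = 0.661^2 = 0.436921
The M+2 peak is largest (0.448158); scaling to 100 gives 25.64 : 100.00 : 97.49.

25.64 : 100.00 : 97.49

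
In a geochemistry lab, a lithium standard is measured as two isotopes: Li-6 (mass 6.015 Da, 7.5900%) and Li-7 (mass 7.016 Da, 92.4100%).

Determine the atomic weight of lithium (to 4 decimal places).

6.9400 Da

Weight each isotope mass by its fractional abundance: 0.075900 × 6.015 + 0.924100 × 7.016
= 0.45654 + 6.48349 = 6.94003 Da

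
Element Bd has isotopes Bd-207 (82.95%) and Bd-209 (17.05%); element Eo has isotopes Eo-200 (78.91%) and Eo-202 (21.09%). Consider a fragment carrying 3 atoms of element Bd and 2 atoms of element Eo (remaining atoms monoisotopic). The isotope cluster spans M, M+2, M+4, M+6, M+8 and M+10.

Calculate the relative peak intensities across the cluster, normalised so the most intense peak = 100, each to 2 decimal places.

86.87 : 100.00 : 45.85 : 10.47 : 1.19 : 0.05

Element Bd pattern (n=3): 0.57075427 : 0.35194793 : 0.07234132 : 0.00495648
Element Eo pattern (n=2): 0.62267881 : 0.33284238 : 0.04447881
Convolve the two distributions (both contribute in 2-u steps):
  M: 0.57075427×0.62267881 = 0.355397
  M+2: 0.57075427×0.33284238 + 0.35194793×0.62267881 = 0.409122
  M+4: 0.57075427×0.04447881 + 0.35194793×0.33284238 + 0.07234132×0.62267881 = 0.187575
  M+6: 0.35194793×0.04447881 + 0.07234132×0.33284238 + 0.00495648×0.62267881 = 0.042819
  M+8: 0.07234132×0.04447881 + 0.00495648×0.33284238 = 0.004867
  M+10: 0.00495648×0.04447881 = 0.000220
Scale to base peak (0.409122) = 100: 86.87 : 100.00 : 45.85 : 10.47 : 1.19 : 0.05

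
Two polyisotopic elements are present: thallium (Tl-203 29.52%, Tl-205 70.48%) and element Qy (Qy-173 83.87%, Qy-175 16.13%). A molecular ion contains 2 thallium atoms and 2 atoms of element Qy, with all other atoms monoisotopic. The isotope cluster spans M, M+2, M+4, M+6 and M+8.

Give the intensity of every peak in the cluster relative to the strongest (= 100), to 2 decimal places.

13.20 : 68.12 : 100.00 : 31.28 : 2.78

Thallium pattern (n=2): 0.08714304 : 0.41611392 : 0.49674304
Element Qy pattern (n=2): 0.70341769 : 0.27056462 : 0.02601769
Convolve the two distributions (both contribute in 2-u steps):
  M: 0.08714304×0.70341769 = 0.061298
  M+2: 0.08714304×0.27056462 + 0.41611392×0.70341769 = 0.316280
  M+4: 0.08714304×0.02601769 + 0.41611392×0.27056462 + 0.49674304×0.70341769 = 0.464271
  M+6: 0.41611392×0.02601769 + 0.49674304×0.27056462 = 0.145227
  M+8: 0.49674304×0.02601769 = 0.012924
Scale to base peak (0.464271) = 100: 13.20 : 68.12 : 100.00 : 31.28 : 2.78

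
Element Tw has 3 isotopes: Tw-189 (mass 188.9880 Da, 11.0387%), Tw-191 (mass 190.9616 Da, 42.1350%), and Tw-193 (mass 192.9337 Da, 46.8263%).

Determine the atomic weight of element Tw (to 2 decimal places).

191.67 Da

Ar = Σ fᵢ·mᵢ = 0.110387 × 188.9880 + 0.421350 × 190.9616 + 0.468263 × 192.9337
= 20.86182 + 80.46167 + 90.34371 = 191.66720 Da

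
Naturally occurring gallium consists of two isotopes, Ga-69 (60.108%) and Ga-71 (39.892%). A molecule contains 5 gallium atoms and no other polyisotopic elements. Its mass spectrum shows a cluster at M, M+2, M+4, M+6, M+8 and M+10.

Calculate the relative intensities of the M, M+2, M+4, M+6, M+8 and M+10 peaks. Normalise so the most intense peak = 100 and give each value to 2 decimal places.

The 5 Ga atoms are independent, so intensities follow the terms of (0.60108 + 0.39892)^5.
P(M) = 0.60108^5 = 0.078462
P(M+2) = 5 × 0.60108^4 × 0.39892^1 = 0.260366
P(M+4) = 10 × 0.60108^3 × 0.39892^2 = 0.345596
P(M+6) = 10 × 0.60108^2 × 0.39892^3 = 0.229362
P(M+8) = 5 × 0.60108^1 × 0.39892^4 = 0.076111
P(M+10) = 0.39892^5 = 0.010103
The M+4 peak is largest (0.345596); scaling to 100 gives 22.70 : 75.34 : 100.00 : 66.37 : 22.02 : 2.92.

22.70 : 75.34 : 100.00 : 66.37 : 22.02 : 2.92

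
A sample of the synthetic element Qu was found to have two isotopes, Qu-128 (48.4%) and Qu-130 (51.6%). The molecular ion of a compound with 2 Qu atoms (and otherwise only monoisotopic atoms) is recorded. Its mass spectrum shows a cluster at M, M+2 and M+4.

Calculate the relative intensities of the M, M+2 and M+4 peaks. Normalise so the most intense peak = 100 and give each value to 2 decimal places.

46.90 : 100.00 : 53.31

Each Qu atom is independently Qu-128 (p = 0.484) or Qu-130 (q = 0.516); the cluster is the binomial expansion (p + q)^2.
P(M) = 0.484^2 = 0.234256
P(M+2) = 2 × 0.484^1 × 0.516^1 = 0.499488
P(M+4) = 0.516^2 = 0.266256
The M+2 peak is largest (0.499488); scaling to 100 gives 46.90 : 100.00 : 53.31.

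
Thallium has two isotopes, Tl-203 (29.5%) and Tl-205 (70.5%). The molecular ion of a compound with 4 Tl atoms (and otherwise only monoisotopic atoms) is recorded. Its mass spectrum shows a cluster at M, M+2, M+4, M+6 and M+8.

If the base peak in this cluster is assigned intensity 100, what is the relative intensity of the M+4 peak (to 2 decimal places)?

62.77

Binomial terms of (0.295 + 0.705)^4: M 0.0076, M+2 0.0724, M+4 0.2595, M+6 0.4135, M+8 0.2470 → M+6 is the base peak.
P(M+6) = C(4,3) × 0.295^1 × 0.705^3 = 4 × 0.2950 × 0.35040263 = 0.413475 (base)
P(M+4) = C(4,2) × 0.295^2 × 0.705^2 = 6 × 0.087025 × 0.497025 = 0.259522
Relative intensity = 0.259522 / 0.413475 × 100 = 62.77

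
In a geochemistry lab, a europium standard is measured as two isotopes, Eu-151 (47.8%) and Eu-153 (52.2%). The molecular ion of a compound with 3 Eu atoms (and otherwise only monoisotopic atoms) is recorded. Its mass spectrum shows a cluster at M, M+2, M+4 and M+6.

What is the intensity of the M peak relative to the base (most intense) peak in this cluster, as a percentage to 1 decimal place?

Term probabilities: M 0.1092, M+2 0.3578, M+4 0.3907, M+6 0.1422. Base peak = M+4.
P(M+4) = C(3,2) × 0.478^1 × 0.522^2 = 3 × 0.4780 × 0.272484 = 0.390742 (base)
P(M) = C(3,0) × 0.478^3 × 0.522^0 = 1 × 0.10921535 × 1.0000 = 0.109215
Relative intensity = 0.109215 / 0.390742 × 100 = 28.0

28.0%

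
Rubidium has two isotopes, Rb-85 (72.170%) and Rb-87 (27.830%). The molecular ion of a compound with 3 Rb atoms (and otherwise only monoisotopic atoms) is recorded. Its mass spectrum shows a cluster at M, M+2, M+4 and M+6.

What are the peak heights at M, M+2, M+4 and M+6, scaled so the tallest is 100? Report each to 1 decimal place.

The 3 Rb atoms are independent, so intensities follow the terms of (0.72170 + 0.27830)^3.
P(M) = 0.72170^3 = 0.375898
P(M+2) = 3 × 0.72170^2 × 0.27830^1 = 0.434858
P(M+4) = 3 × 0.72170^1 × 0.27830^2 = 0.167689
P(M+6) = 0.27830^3 = 0.021555
The M+2 peak is largest (0.434858); scaling to 100 gives 86.4 : 100.0 : 38.6 : 5.0.

86.4 : 100.0 : 38.6 : 5.0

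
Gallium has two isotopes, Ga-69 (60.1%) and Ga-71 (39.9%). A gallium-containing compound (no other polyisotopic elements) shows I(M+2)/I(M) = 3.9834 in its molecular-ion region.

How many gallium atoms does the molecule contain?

For n independent Ga atoms, I(M+2)/I(M) = n · (abundance Ga-71) / (abundance Ga-69) = n · 0.399/0.601.
n = 3.9834 × 0.601/0.399 = 6.00 ≈ 6

6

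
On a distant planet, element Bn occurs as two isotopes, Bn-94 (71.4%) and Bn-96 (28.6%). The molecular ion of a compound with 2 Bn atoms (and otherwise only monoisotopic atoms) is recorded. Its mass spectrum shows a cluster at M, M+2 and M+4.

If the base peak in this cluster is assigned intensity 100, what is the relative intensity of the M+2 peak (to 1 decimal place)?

80.1

Term probabilities: M 0.5098, M+2 0.4084, M+4 0.0818. Base peak = M.
P(M) = C(2,0) × 0.714^2 × 0.286^0 = 1 × 0.509796 × 1.0000 = 0.509796 (base)
P(M+2) = C(2,1) × 0.714^1 × 0.286^1 = 2 × 0.7140 × 0.2860 = 0.408408
Relative intensity = 0.408408 / 0.509796 × 100 = 80.1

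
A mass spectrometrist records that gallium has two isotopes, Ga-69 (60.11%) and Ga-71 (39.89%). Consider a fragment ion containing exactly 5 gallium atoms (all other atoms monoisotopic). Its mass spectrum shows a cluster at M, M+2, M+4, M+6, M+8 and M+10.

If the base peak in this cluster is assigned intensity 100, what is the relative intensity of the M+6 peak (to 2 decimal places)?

Term probabilities: M 0.0785, M+2 0.2604, M+4 0.3456, M+6 0.2293, M+8 0.0761, M+10 0.0101. Base peak = M+4.
P(M+4) = C(5,2) × 0.6011^3 × 0.3989^2 = 10 × 0.21719018 × 0.15912121 = 0.345596 (base)
P(M+6) = C(5,3) × 0.6011^2 × 0.3989^3 = 10 × 0.36132121 × 0.06347345 = 0.229343
Relative intensity = 0.229343 / 0.345596 × 100 = 66.36

66.36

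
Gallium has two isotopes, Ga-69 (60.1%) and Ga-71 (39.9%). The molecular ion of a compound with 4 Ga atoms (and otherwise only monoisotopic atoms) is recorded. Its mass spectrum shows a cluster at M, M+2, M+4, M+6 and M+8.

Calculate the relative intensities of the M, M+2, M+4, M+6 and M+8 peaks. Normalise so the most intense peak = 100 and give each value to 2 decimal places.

The 4 Ga atoms are independent, so intensities follow the terms of (0.601 + 0.399)^4.
P(M) = 0.601^4 = 0.130466
P(M+2) = 4 × 0.601^3 × 0.399^1 = 0.346463
P(M+4) = 6 × 0.601^2 × 0.399^2 = 0.345021
P(M+6) = 4 × 0.601^1 × 0.399^3 = 0.152705
P(M+8) = 0.399^4 = 0.025345
The M+2 peak is largest (0.346463); scaling to 100 gives 37.66 : 100.00 : 99.58 : 44.08 : 7.32.

37.66 : 100.00 : 99.58 : 44.08 : 7.32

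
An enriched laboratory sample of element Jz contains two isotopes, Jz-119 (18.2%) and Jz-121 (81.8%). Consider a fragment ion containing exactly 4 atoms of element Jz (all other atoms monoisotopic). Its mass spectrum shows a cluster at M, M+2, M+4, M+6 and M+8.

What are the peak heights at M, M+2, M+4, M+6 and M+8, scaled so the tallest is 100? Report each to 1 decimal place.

Expanding (0.182 + 0.818)^4:
P(M) = 0.182^4 = 0.001097
P(M+2) = 4 × 0.182^3 × 0.818^1 = 0.019725
P(M+4) = 6 × 0.182^2 × 0.818^2 = 0.132984
P(M+6) = 4 × 0.182^1 × 0.818^3 = 0.398466
P(M+8) = 0.818^4 = 0.447727
The M+8 peak is largest (0.447727); scaling to 100 gives 0.2 : 4.4 : 29.7 : 89.0 : 100.0.

0.2 : 4.4 : 29.7 : 89.0 : 100.0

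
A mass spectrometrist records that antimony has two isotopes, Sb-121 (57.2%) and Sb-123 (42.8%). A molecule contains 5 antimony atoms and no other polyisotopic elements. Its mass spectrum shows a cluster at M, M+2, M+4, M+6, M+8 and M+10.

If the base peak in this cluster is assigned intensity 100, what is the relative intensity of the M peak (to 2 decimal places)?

17.86

Binomial terms of (0.572 + 0.428)^5: M 0.0612, M+2 0.2291, M+4 0.3428, M+6 0.2565, M+8 0.0960, M+10 0.0144 → M+4 is the base peak.
P(M+4) = C(5,2) × 0.572^3 × 0.428^2 = 10 × 0.18714925 × 0.183184 = 0.342827 (base)
P(M) = C(5,0) × 0.572^5 × 0.428^0 = 1 × 0.06123224 × 1.0000 = 0.061232
Relative intensity = 0.061232 / 0.342827 × 100 = 17.86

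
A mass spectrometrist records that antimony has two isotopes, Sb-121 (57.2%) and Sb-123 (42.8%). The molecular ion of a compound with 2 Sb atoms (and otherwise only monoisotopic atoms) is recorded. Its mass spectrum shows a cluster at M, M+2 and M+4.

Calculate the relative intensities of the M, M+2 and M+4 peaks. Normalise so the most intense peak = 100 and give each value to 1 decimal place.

66.8 : 100.0 : 37.4

Each Sb atom is independently Sb-121 (p = 0.572) or Sb-123 (q = 0.428); the cluster is the binomial expansion (p + q)^2.
P(M) = 0.572^2 = 0.327184
P(M+2) = 2 × 0.572^1 × 0.428^1 = 0.489632
P(M+4) = 0.428^2 = 0.183184
The M+2 peak is largest (0.489632); scaling to 100 gives 66.8 : 100.0 : 37.4.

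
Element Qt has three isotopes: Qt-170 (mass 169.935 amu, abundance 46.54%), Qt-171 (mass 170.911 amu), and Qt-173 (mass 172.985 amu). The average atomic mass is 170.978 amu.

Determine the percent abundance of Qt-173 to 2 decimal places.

The remaining 53.46% is split between Qt-171 (fraction x) and Qt-173 (fraction 0.5346 − x).
Substituting: 170.911x + 172.985(0.5346 − x) = 91.890251
(170.911 − 172.985)x = -0.58753  ⇒  x = 0.28328, y = 0.25132
Qt-171: 28.33%, Qt-173: 25.13%.

25.13%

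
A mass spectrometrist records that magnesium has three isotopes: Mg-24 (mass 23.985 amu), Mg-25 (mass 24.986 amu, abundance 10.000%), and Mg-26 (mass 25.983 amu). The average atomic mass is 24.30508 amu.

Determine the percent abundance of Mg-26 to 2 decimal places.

The remaining 90.000% is split between Mg-24 (fraction x) and Mg-26 (fraction 0.90000 − x).
Substituting: 23.985x + 25.983(0.90000 − x) = 21.80648
(23.985 − 25.983)x = -1.57822  ⇒  x = 0.78990, y = 0.11010
Mg-24: 78.99%, Mg-26: 11.01%.

11.01%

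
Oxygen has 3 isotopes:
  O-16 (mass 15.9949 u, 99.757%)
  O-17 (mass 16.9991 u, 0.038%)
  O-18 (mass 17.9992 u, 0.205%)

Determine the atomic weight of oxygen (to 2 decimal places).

16.00 u

Average mass = Σ (abundance × isotope mass) = 0.99757 × 15.9949 + 0.00038 × 16.9991 + 0.00205 × 17.9992
= 15.95603 + 0.00646 + 0.03690 = 15.99939 u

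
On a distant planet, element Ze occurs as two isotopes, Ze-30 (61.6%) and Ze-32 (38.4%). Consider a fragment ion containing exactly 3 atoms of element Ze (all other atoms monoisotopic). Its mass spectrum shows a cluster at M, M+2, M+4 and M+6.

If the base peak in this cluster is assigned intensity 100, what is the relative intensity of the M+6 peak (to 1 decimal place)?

Term probabilities: M 0.2337, M+2 0.4371, M+4 0.2725, M+6 0.0566. Base peak = M+2.
P(M+2) = C(3,1) × 0.616^2 × 0.384^1 = 3 × 0.379456 × 0.3840 = 0.437133 (base)
P(M+6) = C(3,3) × 0.616^0 × 0.384^3 = 1 × 1.0000 × 0.0566231 = 0.056623
Relative intensity = 0.056623 / 0.437133 × 100 = 13.0

13.0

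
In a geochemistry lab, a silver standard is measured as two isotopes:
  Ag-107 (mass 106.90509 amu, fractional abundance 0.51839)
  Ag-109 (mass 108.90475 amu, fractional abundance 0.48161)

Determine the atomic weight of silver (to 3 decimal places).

Ar = Σ fᵢ·mᵢ = 0.51839 × 106.90509 + 0.48161 × 108.90475
= 55.418530 + 52.449617 = 107.868147 amu

107.868 amu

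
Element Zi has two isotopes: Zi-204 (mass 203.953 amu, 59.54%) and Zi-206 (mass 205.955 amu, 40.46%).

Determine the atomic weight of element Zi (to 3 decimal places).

Average mass = Σ (abundance × isotope mass) = 0.5954 × 203.953 + 0.4046 × 205.955
= 121.4336 + 83.3294 = 204.7630 amu

204.763 amu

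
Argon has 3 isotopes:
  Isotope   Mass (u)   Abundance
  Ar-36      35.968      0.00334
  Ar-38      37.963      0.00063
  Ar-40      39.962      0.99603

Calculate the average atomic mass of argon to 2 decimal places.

Weight each isotope mass by its fractional abundance: 0.00334 × 35.968 + 0.00063 × 37.963 + 0.99603 × 39.962
= 0.1201 + 0.0239 + 39.8034 = 39.9474 u

39.95 u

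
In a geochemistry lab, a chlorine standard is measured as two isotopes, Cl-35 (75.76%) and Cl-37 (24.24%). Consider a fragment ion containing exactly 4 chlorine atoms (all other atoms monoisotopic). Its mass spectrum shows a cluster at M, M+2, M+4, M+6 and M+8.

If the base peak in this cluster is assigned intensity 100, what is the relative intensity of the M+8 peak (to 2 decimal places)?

Binomial terms of (0.7576 + 0.2424)^4: M 0.3294, M+2 0.4216, M+4 0.2023, M+6 0.0432, M+8 0.0035 → M+2 is the base peak.
P(M+2) = C(4,1) × 0.7576^3 × 0.2424^1 = 4 × 0.4348304 × 0.2424 = 0.421612 (base)
P(M+8) = C(4,4) × 0.7576^0 × 0.2424^4 = 1 × 1.0000 × 0.00345247 = 0.003452
Relative intensity = 0.003452 / 0.421612 × 100 = 0.82

0.82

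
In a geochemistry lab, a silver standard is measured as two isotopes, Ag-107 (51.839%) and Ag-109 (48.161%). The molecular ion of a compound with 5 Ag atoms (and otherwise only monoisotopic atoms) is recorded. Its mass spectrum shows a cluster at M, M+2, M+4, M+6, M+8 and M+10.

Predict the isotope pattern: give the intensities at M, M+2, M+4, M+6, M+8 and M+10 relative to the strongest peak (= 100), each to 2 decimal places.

The 5 Ag atoms are independent, so intensities follow the terms of (0.51839 + 0.48161)^5.
P(M) = 0.51839^5 = 0.037435
P(M+2) = 5 × 0.51839^4 × 0.48161^1 = 0.173897
P(M+4) = 10 × 0.51839^3 × 0.48161^2 = 0.323118
P(M+6) = 10 × 0.51839^2 × 0.48161^3 = 0.300192
P(M+8) = 5 × 0.51839^1 × 0.48161^4 = 0.139447
P(M+10) = 0.48161^5 = 0.025911
The M+4 peak is largest (0.323118); scaling to 100 gives 11.59 : 53.82 : 100.00 : 92.90 : 43.16 : 8.02.

11.59 : 53.82 : 100.00 : 92.90 : 43.16 : 8.02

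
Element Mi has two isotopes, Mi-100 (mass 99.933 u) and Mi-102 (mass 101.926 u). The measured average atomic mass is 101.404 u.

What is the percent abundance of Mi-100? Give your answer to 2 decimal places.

26.19%

With x = fraction of Mi-100 (so Mi-102 is 1 − x):
99.933·x + 101.926·(1 − x) = 101.404
(99.933 − 101.926)·x = 101.404 − 101.926
x = -0.522 / -1.993 = 0.26192 → 26.19% Mi-100, 73.81% Mi-102.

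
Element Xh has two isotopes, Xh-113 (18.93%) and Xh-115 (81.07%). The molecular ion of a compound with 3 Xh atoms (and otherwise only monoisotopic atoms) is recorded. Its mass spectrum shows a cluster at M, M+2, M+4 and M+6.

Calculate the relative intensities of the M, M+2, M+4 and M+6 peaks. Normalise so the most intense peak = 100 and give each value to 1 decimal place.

1.3 : 16.4 : 70.1 : 100.0

The 3 Xh atoms are independent, so intensities follow the terms of (0.1893 + 0.8107)^3.
P(M) = 0.1893^3 = 0.006783
P(M+2) = 3 × 0.1893^2 × 0.8107^1 = 0.087153
P(M+4) = 3 × 0.1893^1 × 0.8107^2 = 0.373243
P(M+6) = 0.8107^3 = 0.532820
The M+6 peak is largest (0.532820); scaling to 100 gives 1.3 : 16.4 : 70.1 : 100.0.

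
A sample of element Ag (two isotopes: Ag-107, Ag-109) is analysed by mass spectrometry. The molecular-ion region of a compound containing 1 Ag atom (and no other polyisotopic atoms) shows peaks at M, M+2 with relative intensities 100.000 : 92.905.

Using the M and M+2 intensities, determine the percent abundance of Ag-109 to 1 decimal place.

48.2%

Let p = fractional abundance of Ag-107. I(M+2)/I(M) = [C(1,1)·p^0·(1−p)] / p^1 = 1·(1−p)/p = 92.905/100.000 = 0.9291
(1−p)/p = 0.9291/1 = 0.9291  ⇒  p = 1/(1 + 0.9291) = 0.5184
Ag-107: 51.8%, Ag-109: 48.2%.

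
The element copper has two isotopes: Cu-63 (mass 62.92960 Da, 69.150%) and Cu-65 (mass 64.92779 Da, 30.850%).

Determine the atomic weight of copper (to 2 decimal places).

Weight each isotope mass by its fractional abundance: 0.69150 × 62.92960 + 0.30850 × 64.92779
= 43.515818 + 20.030223 = 63.546041 Da

63.55 Da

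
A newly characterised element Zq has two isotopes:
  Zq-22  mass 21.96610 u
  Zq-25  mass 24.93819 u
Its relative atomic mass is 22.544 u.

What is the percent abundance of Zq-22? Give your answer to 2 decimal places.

With x = fraction of Zq-22 (so Zq-25 is 1 − x):
21.96610·x + 24.93819·(1 − x) = 22.544
(21.96610 − 24.93819)·x = 22.544 − 24.93819
x = -2.39419 / -2.97209 = 0.80556 → 80.56% Zq-22, 19.44% Zq-25.

80.56%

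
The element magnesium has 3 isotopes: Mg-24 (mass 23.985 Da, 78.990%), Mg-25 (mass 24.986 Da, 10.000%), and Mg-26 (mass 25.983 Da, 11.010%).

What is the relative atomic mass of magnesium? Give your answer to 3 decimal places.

Weight each isotope mass by its fractional abundance: 0.78990 × 23.985 + 0.10000 × 24.986 + 0.11010 × 25.983
= 18.9458 + 2.4986 + 2.8607 = 24.3051 Da

24.305 Da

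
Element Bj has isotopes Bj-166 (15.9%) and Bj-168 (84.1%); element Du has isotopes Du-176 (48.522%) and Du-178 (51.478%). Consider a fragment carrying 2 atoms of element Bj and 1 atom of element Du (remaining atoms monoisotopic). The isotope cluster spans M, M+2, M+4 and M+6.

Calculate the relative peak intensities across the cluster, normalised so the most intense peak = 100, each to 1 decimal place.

2.6 : 29.7 : 100.0 : 75.7

Element Bj pattern (n=2): 0.025281 : 0.267438 : 0.707281
Element Du pattern (n=1): 0.48522 : 0.51478
Convolve the two distributions (both contribute in 2-u steps):
  M: 0.025281×0.48522 = 0.012267
  M+2: 0.025281×0.51478 + 0.267438×0.48522 = 0.142780
  M+4: 0.267438×0.51478 + 0.707281×0.48522 = 0.480859
  M+6: 0.707281×0.51478 = 0.364094
Scale to base peak (0.480859) = 100: 2.6 : 29.7 : 100.0 : 75.7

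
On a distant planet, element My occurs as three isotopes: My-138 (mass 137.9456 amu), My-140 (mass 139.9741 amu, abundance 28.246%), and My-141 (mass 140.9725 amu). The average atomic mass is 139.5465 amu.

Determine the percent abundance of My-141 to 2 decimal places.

Let x and y be the fractions of My-138 and My-141. Then x + y = 1 − 0.28246 = 0.71754 and 137.9456x + 140.9725y = 139.5465 − 0.28246×139.9741 = 100.009415714.
Substituting: 137.9456x + 140.9725(0.71754 − x) = 100.009415714
(137.9456 − 140.9725)x = -1.143991936  ⇒  x = 0.37794, y = 0.33960
My-138: 37.79%, My-141: 33.96%.

33.96%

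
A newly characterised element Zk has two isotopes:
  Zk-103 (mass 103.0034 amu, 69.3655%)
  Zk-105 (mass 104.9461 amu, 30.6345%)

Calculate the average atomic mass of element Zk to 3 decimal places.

103.599 amu

The abundance-weighted mean is 0.693655 × 103.0034 + 0.306345 × 104.9461
= 71.44882 + 32.14971 = 103.59853 amu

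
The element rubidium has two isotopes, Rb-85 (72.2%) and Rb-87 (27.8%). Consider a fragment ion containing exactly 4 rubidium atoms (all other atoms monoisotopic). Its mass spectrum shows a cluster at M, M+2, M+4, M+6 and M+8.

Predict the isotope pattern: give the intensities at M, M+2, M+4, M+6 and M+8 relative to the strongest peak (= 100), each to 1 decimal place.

64.9 : 100.0 : 57.8 : 14.8 : 1.4

Each Rb atom is independently Rb-85 (p = 0.722) or Rb-87 (q = 0.278); the cluster is the binomial expansion (p + q)^4.
P(M) = 0.722^4 = 0.271737
P(M+2) = 4 × 0.722^3 × 0.278^1 = 0.418520
P(M+4) = 6 × 0.722^2 × 0.278^2 = 0.241721
P(M+6) = 4 × 0.722^1 × 0.278^3 = 0.062049
P(M+8) = 0.278^4 = 0.005973
The M+2 peak is largest (0.418520); scaling to 100 gives 64.9 : 100.0 : 57.8 : 14.8 : 1.4.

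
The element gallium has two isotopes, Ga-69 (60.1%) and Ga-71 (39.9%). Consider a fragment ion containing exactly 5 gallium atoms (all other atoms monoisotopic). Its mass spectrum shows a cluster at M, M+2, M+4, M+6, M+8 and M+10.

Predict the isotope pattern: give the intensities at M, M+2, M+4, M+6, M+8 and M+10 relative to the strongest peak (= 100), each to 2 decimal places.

22.69 : 75.31 : 100.00 : 66.39 : 22.04 : 2.93

Each Ga atom is independently Ga-69 (p = 0.601) or Ga-71 (q = 0.399); the cluster is the binomial expansion (p + q)^5.
P(M) = 0.601^5 = 0.078410
P(M+2) = 5 × 0.601^4 × 0.399^1 = 0.260280
P(M+4) = 10 × 0.601^3 × 0.399^2 = 0.345596
P(M+6) = 10 × 0.601^2 × 0.399^3 = 0.229439
P(M+8) = 5 × 0.601^1 × 0.399^4 = 0.076162
P(M+10) = 0.399^5 = 0.010113
The M+4 peak is largest (0.345596); scaling to 100 gives 22.69 : 75.31 : 100.00 : 66.39 : 22.04 : 2.93.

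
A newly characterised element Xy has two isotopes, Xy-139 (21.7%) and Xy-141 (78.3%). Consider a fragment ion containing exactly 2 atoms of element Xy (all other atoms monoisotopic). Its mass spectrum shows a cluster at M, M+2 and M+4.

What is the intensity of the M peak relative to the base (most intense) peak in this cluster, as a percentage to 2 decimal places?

Binomial terms of (0.217 + 0.783)^2: M 0.0471, M+2 0.3398, M+4 0.6131 → M+4 is the base peak.
P(M+4) = C(2,2) × 0.217^0 × 0.783^2 = 1 × 1.0000 × 0.613089 = 0.613089 (base)
P(M) = C(2,0) × 0.217^2 × 0.783^0 = 1 × 0.047089 × 1.0000 = 0.047089
Relative intensity = 0.047089 / 0.613089 × 100 = 7.68

7.68%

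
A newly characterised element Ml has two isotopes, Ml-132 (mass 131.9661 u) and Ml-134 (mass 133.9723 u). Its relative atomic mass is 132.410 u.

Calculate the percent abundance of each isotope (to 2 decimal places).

Ml-132: 77.87%, Ml-134: 22.13%

With x = fraction of Ml-132 (so Ml-134 is 1 − x):
131.9661·x + 133.9723·(1 − x) = 132.410
(131.9661 − 133.9723)·x = 132.410 − 133.9723
x = -1.5623 / -2.0062 = 0.77874 → 77.87% Ml-132, 22.13% Ml-134.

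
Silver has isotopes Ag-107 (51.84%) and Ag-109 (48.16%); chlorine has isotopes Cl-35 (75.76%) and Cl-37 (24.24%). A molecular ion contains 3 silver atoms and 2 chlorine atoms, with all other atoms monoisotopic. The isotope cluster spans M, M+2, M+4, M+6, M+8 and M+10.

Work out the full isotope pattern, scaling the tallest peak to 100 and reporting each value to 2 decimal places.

Silver pattern (n=3): 0.13931407 : 0.38827347 : 0.36071085 : 0.11170161
Chlorine pattern (n=2): 0.57395776 : 0.36728448 : 0.05875776
Convolve the two distributions (both contribute in 2-u steps):
  M: 0.13931407×0.57395776 = 0.079960
  M+2: 0.13931407×0.36728448 + 0.38827347×0.57395776 = 0.274020
  M+4: 0.13931407×0.05875776 + 0.38827347×0.36728448 + 0.36071085×0.57395776 = 0.357825
  M+6: 0.38827347×0.05875776 + 0.36071085×0.36728448 + 0.11170161×0.57395776 = 0.219410
  M+8: 0.36071085×0.05875776 + 0.11170161×0.36728448 = 0.062221
  M+10: 0.11170161×0.05875776 = 0.006563
Scale to base peak (0.357825) = 100: 22.35 : 76.58 : 100.00 : 61.32 : 17.39 : 1.83

22.35 : 76.58 : 100.00 : 61.32 : 17.39 : 1.83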